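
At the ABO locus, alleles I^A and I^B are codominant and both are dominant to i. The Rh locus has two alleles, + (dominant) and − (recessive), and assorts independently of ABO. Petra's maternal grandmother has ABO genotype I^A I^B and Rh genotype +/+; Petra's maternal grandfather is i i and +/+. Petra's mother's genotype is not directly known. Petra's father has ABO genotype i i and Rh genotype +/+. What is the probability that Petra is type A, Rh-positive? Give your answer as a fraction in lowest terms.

Petra's mother's ABO genotype from I^A I^B × i i: 1/2 I^A i, 1/2 I^B i.
Crossing each possibility with the father i i and summing P(type A): 1/2·1/2 + 1/2·0 = 1/4.
Similarly for Rh via the mother's Rh distribution: P(Rh+) = 1.
Independent loci: 1/4 × 1 = 1/4.

1/4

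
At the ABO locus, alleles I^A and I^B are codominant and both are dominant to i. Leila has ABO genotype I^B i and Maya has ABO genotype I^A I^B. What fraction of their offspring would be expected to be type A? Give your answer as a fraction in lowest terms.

1/4

ABO cross I^B i × I^A I^B → offspring phenotypes: 1/4 A, 1/2 B, 1/4 AB.
So P(type A) = 1/4.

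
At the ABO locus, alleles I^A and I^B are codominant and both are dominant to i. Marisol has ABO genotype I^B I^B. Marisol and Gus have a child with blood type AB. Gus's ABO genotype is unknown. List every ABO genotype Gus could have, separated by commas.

For each candidate genotype of Gus, check whether crossing it with I^B I^B can produce every observed child phenotype.
  I^A I^A → possible child types {AB} ✓
  I^A I^B → possible child types {B, AB} ✓
  I^A i → possible child types {B, AB} ✓
  I^B I^B → possible child types {B} ✗
  I^B i → possible child types {B} ✗
  i i → possible child types {B} ✗

I^A I^A, I^A I^B, I^A i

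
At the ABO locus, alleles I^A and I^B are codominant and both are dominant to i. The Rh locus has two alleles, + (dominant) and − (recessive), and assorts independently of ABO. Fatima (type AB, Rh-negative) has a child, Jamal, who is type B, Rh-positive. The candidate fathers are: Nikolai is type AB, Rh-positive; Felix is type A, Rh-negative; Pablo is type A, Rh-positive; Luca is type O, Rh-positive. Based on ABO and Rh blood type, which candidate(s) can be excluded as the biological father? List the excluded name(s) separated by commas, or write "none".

Felix

A candidate is excluded only if no genotype consistent with his phenotype could produce a type B, Rh-positive child with a type AB, Rh-negative mother.
Felix (type A, Rh-): no genotype consistent with that phenotype can produce a type-B Rh+ child with a type-AB mother.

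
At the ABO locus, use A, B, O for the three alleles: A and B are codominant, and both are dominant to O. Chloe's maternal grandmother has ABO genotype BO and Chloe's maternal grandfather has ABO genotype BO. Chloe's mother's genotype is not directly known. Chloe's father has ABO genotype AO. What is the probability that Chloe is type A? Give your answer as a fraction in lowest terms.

1/4

Chloe's mother's ABO genotype from BO × BO: 1/4 BB, 1/2 BO, 1/4 OO.
Crossing each possibility with the father AO and summing P(type A): 1/4·0 + 1/2·1/4 + 1/4·1/2 = 1/4.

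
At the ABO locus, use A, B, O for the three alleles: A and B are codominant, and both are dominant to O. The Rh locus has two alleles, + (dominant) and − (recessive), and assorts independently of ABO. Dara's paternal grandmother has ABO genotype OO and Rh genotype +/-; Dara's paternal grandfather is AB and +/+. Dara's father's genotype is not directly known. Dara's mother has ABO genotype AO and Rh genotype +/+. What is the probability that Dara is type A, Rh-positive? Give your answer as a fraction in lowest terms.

1/2

Dara's father's ABO genotype from OO × AB: 1/2 AO, 1/2 BO.
Crossing each possibility with the mother AO and summing P(type A): 1/2·3/4 + 1/2·1/4 = 1/2.
Similarly for Rh via the father's Rh distribution: P(Rh+) = 1.
Independent loci: 1/2 × 1 = 1/2.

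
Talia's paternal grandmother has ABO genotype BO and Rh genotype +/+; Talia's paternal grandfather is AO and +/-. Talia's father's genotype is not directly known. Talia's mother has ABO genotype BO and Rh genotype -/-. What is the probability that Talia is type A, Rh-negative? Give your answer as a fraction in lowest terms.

1/32

Talia's father's ABO genotype from BO × AO: 1/4 AB, 1/4 AO, 1/4 BO, 1/4 OO.
Crossing each possibility with the mother BO and summing P(type A): 1/4·1/4 + 1/4·1/4 + 1/4·0 + 1/4·0 = 1/8.
Similarly for Rh via the father's Rh distribution: P(Rh-) = 1/4.
Independent loci: 1/8 × 1/4 = 1/32.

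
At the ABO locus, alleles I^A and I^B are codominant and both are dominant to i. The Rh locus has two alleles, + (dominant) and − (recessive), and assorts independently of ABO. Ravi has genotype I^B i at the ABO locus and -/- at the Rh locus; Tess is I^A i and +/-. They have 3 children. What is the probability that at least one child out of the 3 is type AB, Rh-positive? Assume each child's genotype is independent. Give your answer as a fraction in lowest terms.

ABO cross I^B i × I^A i → 1/4 O, 1/4 A, 1/4 B, 1/4 AB.
Rh cross -/- × +/- → 1/2 Rh+, 1/2 Rh-; so P(type AB, Rh-positive) = 1/4 × 1/2 = 1/8 per child.
P(none) = (7/8)^3 = 343/512; P(at least one) = 1 − 343/512 = 169/512.

169/512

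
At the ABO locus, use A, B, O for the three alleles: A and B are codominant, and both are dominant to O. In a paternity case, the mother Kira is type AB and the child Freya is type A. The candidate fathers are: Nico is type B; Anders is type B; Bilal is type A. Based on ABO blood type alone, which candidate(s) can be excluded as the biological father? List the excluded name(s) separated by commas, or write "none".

none

A candidate is excluded only if no genotype consistent with his phenotype could produce a type A child with a type AB mother.
Every candidate has at least one consistent genotype combination, so none can be excluded.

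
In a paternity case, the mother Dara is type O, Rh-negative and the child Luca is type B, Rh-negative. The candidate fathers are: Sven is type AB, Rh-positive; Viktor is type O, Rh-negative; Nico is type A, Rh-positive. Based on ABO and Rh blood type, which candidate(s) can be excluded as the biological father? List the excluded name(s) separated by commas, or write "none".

Viktor, Nico

A candidate is excluded only if no genotype consistent with his phenotype could produce a type B, Rh-negative child with a type O, Rh-negative mother.
Viktor (type O, Rh-): no genotype consistent with that phenotype can produce a type-B Rh- child with a type-O mother.
Nico (type A, Rh+): no genotype consistent with that phenotype can produce a type-B Rh- child with a type-O mother.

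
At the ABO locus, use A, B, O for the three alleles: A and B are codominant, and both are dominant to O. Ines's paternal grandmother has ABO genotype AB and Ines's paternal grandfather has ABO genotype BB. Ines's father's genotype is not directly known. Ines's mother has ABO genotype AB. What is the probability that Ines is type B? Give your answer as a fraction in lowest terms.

3/8

Ines's father's ABO genotype from AB × BB: 1/2 AB, 1/2 BB.
Crossing each possibility with the mother AB and summing P(type B): 1/2·1/4 + 1/2·1/2 = 3/8.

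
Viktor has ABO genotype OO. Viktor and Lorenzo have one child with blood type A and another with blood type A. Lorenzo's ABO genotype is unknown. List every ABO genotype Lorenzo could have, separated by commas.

For each candidate genotype of Lorenzo, check whether crossing it with OO can produce every observed child phenotype.
  AA → possible child types {A} ✓
  AB → possible child types {A, B} ✓
  AO → possible child types {O, A} ✓
  BB → possible child types {B} ✗
  BO → possible child types {O, B} ✗
  OO → possible child types {O} ✗

AA, AB, AO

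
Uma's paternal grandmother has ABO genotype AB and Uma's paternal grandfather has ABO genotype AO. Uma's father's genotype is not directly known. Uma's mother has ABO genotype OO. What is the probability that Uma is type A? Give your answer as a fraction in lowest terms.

Uma's father's ABO genotype from AB × AO: 1/4 AA, 1/4 AB, 1/4 AO, 1/4 BO.
Crossing each possibility with the mother OO and summing P(type A): 1/4·1 + 1/4·1/2 + 1/4·1/2 + 1/4·0 = 1/2.

1/2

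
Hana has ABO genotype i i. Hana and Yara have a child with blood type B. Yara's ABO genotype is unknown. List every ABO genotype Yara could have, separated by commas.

For each candidate genotype of Yara, check whether crossing it with i i can produce every observed child phenotype.
  I^A I^A → possible child types {A} ✗
  I^A I^B → possible child types {A, B} ✓
  I^A i → possible child types {O, A} ✗
  I^B I^B → possible child types {B} ✓
  I^B i → possible child types {O, B} ✓
  i i → possible child types {O} ✗

I^A I^B, I^B I^B, I^B i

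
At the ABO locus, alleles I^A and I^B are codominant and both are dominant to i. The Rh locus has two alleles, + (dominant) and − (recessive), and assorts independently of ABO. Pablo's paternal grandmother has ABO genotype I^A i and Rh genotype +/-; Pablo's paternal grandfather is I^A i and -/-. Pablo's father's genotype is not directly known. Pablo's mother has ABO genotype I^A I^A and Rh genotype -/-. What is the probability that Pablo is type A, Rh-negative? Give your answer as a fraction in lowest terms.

3/4

Pablo's father's ABO genotype from I^A i × I^A i: 1/4 I^A I^A, 1/2 I^A i, 1/4 i i.
Crossing each possibility with the mother I^A I^A and summing P(type A): 1/4·1 + 1/2·1 + 1/4·1 = 1.
Similarly for Rh via the father's Rh distribution: P(Rh-) = 3/4.
Independent loci: 1 × 3/4 = 3/4.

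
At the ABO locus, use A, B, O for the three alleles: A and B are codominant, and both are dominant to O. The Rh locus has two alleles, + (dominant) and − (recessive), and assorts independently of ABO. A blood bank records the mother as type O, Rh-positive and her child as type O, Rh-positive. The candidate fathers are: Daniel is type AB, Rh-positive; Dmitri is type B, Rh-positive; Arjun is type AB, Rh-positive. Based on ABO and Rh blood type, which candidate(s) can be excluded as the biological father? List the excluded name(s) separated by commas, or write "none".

A candidate is excluded only if no genotype consistent with his phenotype could produce a type O, Rh-positive child with a type O, Rh-positive mother.
Daniel (type AB, Rh+): no genotype consistent with that phenotype can produce a type-O Rh+ child with a type-O mother.
Arjun (type AB, Rh+): no genotype consistent with that phenotype can produce a type-O Rh+ child with a type-O mother.

Daniel, Arjun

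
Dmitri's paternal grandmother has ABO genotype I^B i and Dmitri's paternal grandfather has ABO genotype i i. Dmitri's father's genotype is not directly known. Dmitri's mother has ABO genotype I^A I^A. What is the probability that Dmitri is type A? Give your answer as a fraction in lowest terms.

Dmitri's father's ABO genotype from I^B i × i i: 1/2 I^B i, 1/2 i i.
Crossing each possibility with the mother I^A I^A and summing P(type A): 1/2·1/2 + 1/2·1 = 3/4.

3/4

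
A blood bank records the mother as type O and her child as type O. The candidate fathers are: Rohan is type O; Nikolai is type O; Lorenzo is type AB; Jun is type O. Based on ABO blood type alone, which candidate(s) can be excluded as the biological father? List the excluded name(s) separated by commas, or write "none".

Lorenzo

A candidate is excluded only if no genotype consistent with his phenotype could produce a type O child with a type O mother.
Lorenzo (type AB): no genotype consistent with that phenotype can produce a type-O child with a type-O mother.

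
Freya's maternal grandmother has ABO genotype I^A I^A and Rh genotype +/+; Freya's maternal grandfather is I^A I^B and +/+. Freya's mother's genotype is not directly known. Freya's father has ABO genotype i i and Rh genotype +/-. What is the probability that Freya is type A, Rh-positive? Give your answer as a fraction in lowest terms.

3/4

Freya's mother's ABO genotype from I^A I^A × I^A I^B: 1/2 I^A I^A, 1/2 I^A I^B.
Crossing each possibility with the father i i and summing P(type A): 1/2·1 + 1/2·1/2 = 3/4.
Similarly for Rh via the mother's Rh distribution: P(Rh+) = 1.
Independent loci: 3/4 × 1 = 3/4.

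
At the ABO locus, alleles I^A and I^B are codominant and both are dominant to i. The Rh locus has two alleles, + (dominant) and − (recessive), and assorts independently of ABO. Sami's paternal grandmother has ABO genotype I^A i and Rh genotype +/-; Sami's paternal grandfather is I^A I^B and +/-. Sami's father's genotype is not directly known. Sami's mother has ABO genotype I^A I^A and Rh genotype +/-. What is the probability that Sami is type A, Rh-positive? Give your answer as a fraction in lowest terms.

Sami's father's ABO genotype from I^A i × I^A I^B: 1/4 I^A I^A, 1/4 I^A I^B, 1/4 I^A i, 1/4 I^B i.
Crossing each possibility with the mother I^A I^A and summing P(type A): 1/4·1 + 1/4·1/2 + 1/4·1 + 1/4·1/2 = 3/4.
Similarly for Rh via the father's Rh distribution: P(Rh+) = 3/4.
Independent loci: 3/4 × 3/4 = 9/16.

9/16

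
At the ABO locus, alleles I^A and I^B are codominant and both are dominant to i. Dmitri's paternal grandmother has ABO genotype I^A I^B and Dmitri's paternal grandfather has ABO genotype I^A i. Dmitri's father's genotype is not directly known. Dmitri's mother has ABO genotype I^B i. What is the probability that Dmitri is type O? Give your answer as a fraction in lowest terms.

Dmitri's father's ABO genotype from I^A I^B × I^A i: 1/4 I^A I^A, 1/4 I^A I^B, 1/4 I^A i, 1/4 I^B i.
Crossing each possibility with the mother I^B i and summing P(type O): 1/4·0 + 1/4·0 + 1/4·1/4 + 1/4·1/4 = 1/8.

1/8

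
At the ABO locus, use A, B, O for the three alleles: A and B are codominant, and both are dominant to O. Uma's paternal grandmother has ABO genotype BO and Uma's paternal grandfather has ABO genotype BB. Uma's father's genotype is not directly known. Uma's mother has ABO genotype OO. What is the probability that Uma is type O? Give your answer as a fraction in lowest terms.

1/4

Uma's father's ABO genotype from BO × BB: 1/2 BB, 1/2 BO.
Crossing each possibility with the mother OO and summing P(type O): 1/2·0 + 1/2·1/2 = 1/4.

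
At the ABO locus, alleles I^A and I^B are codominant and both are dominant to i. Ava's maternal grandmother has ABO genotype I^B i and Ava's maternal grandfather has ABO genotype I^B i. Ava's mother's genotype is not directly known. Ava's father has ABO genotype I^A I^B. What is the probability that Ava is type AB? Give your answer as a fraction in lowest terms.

Ava's mother's ABO genotype from I^B i × I^B i: 1/4 I^B I^B, 1/2 I^B i, 1/4 i i.
Crossing each possibility with the father I^A I^B and summing P(type AB): 1/4·1/2 + 1/2·1/4 + 1/4·0 = 1/4.

1/4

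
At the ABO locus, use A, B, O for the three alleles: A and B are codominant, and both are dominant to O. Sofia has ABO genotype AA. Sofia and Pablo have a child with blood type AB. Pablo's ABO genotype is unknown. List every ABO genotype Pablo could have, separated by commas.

For each candidate genotype of Pablo, check whether crossing it with AA can produce every observed child phenotype.
  AA → possible child types {A} ✗
  AB → possible child types {A, AB} ✓
  AO → possible child types {A} ✗
  BB → possible child types {AB} ✓
  BO → possible child types {A, AB} ✓
  OO → possible child types {A} ✗

AB, BB, BO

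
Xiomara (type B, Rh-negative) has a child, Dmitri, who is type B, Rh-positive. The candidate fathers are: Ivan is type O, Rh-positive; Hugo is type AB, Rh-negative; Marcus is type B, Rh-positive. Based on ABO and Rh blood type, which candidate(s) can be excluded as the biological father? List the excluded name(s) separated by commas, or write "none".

Hugo

A candidate is excluded only if no genotype consistent with his phenotype could produce a type B, Rh-positive child with a type B, Rh-negative mother.
Hugo (type AB, Rh-): no genotype consistent with that phenotype can produce a type-B Rh+ child with a type-B mother.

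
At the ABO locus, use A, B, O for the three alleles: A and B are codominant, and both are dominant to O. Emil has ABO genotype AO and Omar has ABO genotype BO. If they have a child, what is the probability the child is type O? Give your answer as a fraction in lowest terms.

1/4

ABO cross AO × BO → offspring phenotypes: 1/4 O, 1/4 A, 1/4 B, 1/4 AB.
So P(type O) = 1/4.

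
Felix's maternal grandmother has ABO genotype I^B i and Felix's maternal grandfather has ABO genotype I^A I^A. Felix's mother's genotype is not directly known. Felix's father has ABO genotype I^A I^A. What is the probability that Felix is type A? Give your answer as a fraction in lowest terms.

3/4

Felix's mother's ABO genotype from I^B i × I^A I^A: 1/2 I^A I^B, 1/2 I^A i.
Crossing each possibility with the father I^A I^A and summing P(type A): 1/2·1/2 + 1/2·1 = 3/4.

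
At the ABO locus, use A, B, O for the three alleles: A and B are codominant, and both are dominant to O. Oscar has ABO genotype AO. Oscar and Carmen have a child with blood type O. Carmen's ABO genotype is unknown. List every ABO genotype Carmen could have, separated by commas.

For each candidate genotype of Carmen, check whether crossing it with AO can produce every observed child phenotype.
  AA → possible child types {A} ✗
  AB → possible child types {A, B, AB} ✗
  AO → possible child types {O, A} ✓
  BB → possible child types {B, AB} ✗
  BO → possible child types {O, A, B, AB} ✓
  OO → possible child types {O, A} ✓

AO, BO, OO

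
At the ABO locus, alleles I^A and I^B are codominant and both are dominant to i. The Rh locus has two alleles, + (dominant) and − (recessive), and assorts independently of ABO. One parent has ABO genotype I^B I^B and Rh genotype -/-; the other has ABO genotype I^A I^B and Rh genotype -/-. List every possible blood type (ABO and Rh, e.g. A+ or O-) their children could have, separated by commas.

B-, AB-

Gametes from I^B I^B × I^A I^B give offspring ABO genotypes I^A I^B, I^B I^B, i.e. phenotypes B, AB.
Rh cross -/- × -/- → phenotypes Rh-.
Combining independently: B-, AB-.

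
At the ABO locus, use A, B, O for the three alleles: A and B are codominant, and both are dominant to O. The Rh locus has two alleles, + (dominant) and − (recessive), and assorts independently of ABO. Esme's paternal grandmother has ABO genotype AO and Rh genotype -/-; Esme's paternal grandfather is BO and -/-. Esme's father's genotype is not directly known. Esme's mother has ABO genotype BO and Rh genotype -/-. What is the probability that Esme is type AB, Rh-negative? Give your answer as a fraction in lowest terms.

Esme's father's ABO genotype from AO × BO: 1/4 AB, 1/4 AO, 1/4 BO, 1/4 OO.
Crossing each possibility with the mother BO and summing P(type AB): 1/4·1/4 + 1/4·1/4 + 1/4·0 + 1/4·0 = 1/8.
Similarly for Rh via the father's Rh distribution: P(Rh-) = 1.
Independent loci: 1/8 × 1 = 1/8.

1/8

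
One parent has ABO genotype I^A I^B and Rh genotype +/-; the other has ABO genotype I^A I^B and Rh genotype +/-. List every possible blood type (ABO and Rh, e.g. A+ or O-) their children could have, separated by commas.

A+, A-, B+, B-, AB+, AB-

Gametes from I^A I^B × I^A I^B give offspring ABO genotypes I^A I^A, I^A I^B, I^B I^B, i.e. phenotypes A, B, AB.
Rh cross +/- × +/- → phenotypes Rh+, Rh-.
Combining independently: A+, A-, B+, B-, AB+, AB-.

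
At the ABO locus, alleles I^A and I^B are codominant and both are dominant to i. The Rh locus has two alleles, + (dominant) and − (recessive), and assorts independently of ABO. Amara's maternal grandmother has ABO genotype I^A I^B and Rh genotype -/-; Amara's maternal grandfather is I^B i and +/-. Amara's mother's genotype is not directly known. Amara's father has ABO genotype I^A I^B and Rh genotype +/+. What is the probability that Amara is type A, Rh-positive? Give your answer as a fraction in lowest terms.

1/4

Amara's mother's ABO genotype from I^A I^B × I^B i: 1/4 I^A I^B, 1/4 I^A i, 1/4 I^B I^B, 1/4 I^B i.
Crossing each possibility with the father I^A I^B and summing P(type A): 1/4·1/4 + 1/4·1/2 + 1/4·0 + 1/4·1/4 = 1/4.
Similarly for Rh via the mother's Rh distribution: P(Rh+) = 1.
Independent loci: 1/4 × 1 = 1/4.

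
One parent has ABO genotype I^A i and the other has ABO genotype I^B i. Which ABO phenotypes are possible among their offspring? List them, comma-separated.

Gametes from I^A i × I^B i give offspring ABO genotypes I^A I^B, I^A i, I^B i, i i, i.e. phenotypes O, A, B, AB.

O, A, B, AB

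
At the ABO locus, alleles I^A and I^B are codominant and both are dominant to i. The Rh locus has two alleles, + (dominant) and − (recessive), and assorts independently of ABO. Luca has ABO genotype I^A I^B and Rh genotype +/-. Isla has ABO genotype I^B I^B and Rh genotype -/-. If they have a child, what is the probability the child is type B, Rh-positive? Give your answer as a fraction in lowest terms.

1/4

ABO cross I^A I^B × I^B I^B → offspring phenotypes: 1/2 B, 1/2 AB.
Rh cross +/- × -/- → 1/2 Rh+, 1/2 Rh-.
Independent loci: P(type B, Rh-positive) = 1/2 × 1/2 = 1/4.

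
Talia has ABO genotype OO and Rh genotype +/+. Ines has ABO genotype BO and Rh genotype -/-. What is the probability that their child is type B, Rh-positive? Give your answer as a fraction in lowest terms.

ABO cross OO × BO → offspring phenotypes: 1/2 O, 1/2 B.
Rh cross +/+ × -/- → 1 Rh+.
Independent loci: P(type B, Rh-positive) = 1/2 × 1 = 1/2.

1/2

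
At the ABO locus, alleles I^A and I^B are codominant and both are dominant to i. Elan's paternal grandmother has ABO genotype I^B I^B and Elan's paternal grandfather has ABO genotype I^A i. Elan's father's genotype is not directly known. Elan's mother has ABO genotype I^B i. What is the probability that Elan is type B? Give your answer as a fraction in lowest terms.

5/8

Elan's father's ABO genotype from I^B I^B × I^A i: 1/2 I^A I^B, 1/2 I^B i.
Crossing each possibility with the mother I^B i and summing P(type B): 1/2·1/2 + 1/2·3/4 = 5/8.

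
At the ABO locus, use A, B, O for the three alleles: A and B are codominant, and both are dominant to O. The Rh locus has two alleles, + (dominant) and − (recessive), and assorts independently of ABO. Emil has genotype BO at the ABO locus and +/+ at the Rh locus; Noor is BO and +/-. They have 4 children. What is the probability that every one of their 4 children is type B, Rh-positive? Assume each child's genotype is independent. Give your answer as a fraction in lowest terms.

ABO cross BO × BO → 1/4 O, 3/4 B.
Rh cross +/+ × +/- → 1 Rh+; so P(type B, Rh-positive) = 3/4 × 1 = 3/4 per child.
All 4 independent: (3/4)^4 = 81/256.

81/256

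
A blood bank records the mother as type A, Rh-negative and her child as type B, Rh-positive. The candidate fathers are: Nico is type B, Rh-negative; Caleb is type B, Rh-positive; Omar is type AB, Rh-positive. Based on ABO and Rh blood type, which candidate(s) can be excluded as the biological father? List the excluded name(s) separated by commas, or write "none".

A candidate is excluded only if no genotype consistent with his phenotype could produce a type B, Rh-positive child with a type A, Rh-negative mother.
Nico (type B, Rh-): no genotype consistent with that phenotype can produce a type-B Rh+ child with a type-A mother.

Nico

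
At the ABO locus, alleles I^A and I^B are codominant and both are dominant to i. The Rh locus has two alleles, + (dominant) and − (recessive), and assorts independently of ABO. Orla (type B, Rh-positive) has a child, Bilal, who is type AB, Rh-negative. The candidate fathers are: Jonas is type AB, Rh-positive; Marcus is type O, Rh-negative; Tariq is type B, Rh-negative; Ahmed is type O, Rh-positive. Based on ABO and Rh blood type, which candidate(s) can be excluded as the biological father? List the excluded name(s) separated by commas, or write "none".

A candidate is excluded only if no genotype consistent with his phenotype could produce a type AB, Rh-negative child with a type B, Rh-positive mother.
Marcus (type O, Rh-): no genotype consistent with that phenotype can produce a type-AB Rh- child with a type-B mother.
Tariq (type B, Rh-): no genotype consistent with that phenotype can produce a type-AB Rh- child with a type-B mother.
Ahmed (type O, Rh+): no genotype consistent with that phenotype can produce a type-AB Rh- child with a type-B mother.

Marcus, Tariq, Ahmed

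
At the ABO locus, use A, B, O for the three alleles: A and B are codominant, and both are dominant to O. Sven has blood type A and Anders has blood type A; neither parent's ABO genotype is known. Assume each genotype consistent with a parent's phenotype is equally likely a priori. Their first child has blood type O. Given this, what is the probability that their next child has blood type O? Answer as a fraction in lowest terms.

Possible genotypes: Sven ∈ {AA, AO}; Anders ∈ {AA, AO}.
Weight each parental genotype pair by prior × P(type-O child):
  AO × AO: posterior weight 1; P(next child type O) = 1/4.
Weighted sum = 1/4.

1/4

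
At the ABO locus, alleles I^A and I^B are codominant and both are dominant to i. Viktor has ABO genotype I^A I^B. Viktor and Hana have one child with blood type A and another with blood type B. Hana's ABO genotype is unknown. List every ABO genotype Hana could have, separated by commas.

I^A I^B, I^A i, I^B i, i i

For each candidate genotype of Hana, check whether crossing it with I^A I^B can produce every observed child phenotype.
  I^A I^A → possible child types {A, AB} ✗
  I^A I^B → possible child types {A, B, AB} ✓
  I^A i → possible child types {A, B, AB} ✓
  I^B I^B → possible child types {B, AB} ✗
  I^B i → possible child types {A, B, AB} ✓
  i i → possible child types {A, B} ✓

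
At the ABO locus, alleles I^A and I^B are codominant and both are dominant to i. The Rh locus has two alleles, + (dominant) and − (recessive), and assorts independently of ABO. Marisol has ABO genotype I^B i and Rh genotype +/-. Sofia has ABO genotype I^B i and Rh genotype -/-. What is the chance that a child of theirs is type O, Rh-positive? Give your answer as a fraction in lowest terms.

ABO cross I^B i × I^B i → offspring phenotypes: 1/4 O, 3/4 B.
Rh cross +/- × -/- → 1/2 Rh+, 1/2 Rh-.
Independent loci: P(type O, Rh-positive) = 1/4 × 1/2 = 1/8.

1/8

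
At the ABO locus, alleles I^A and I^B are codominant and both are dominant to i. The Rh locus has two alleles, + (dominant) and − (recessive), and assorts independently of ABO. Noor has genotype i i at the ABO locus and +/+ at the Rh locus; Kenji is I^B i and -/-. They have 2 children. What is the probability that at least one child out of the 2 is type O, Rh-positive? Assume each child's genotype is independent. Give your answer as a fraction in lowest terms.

ABO cross i i × I^B i → 1/2 O, 1/2 B.
Rh cross +/+ × -/- → 1 Rh+; so P(type O, Rh-positive) = 1/2 × 1 = 1/2 per child.
P(none) = (1/2)^2 = 1/4; P(at least one) = 1 − 1/4 = 3/4.

3/4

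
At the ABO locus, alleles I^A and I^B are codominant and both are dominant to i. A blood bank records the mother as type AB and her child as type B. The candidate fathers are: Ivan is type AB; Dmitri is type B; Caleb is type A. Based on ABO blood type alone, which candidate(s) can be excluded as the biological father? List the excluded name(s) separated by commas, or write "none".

A candidate is excluded only if no genotype consistent with his phenotype could produce a type B child with a type AB mother.
Every candidate has at least one consistent genotype combination, so none can be excluded.

none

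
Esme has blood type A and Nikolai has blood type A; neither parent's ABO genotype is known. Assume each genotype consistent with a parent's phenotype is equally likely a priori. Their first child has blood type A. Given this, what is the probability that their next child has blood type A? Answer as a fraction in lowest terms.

19/20

Possible genotypes: Esme ∈ {I^A I^A, I^A i}; Nikolai ∈ {I^A I^A, I^A i}.
Weight each parental genotype pair by prior × P(type-A child):
  I^A I^A × I^A I^A: posterior weight 4/15; P(next child type A) = 1.
  I^A I^A × I^A i: posterior weight 4/15; P(next child type A) = 1.
  I^A i × I^A I^A: posterior weight 4/15; P(next child type A) = 1.
  I^A i × I^A i: posterior weight 1/5; P(next child type A) = 3/4.
Weighted sum = 19/20.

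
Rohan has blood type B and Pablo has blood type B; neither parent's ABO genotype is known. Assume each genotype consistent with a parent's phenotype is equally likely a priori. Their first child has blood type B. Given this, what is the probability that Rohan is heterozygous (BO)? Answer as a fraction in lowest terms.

Possible genotypes: Rohan ∈ {BB, BO}; Pablo ∈ {BB, BO}.
Weight each parental genotype pair by prior × P(type-B child):
  BB × BB: posterior weight 4/15.
  BB × BO: posterior weight 4/15.
  BO × BB: posterior weight 4/15.
  BO × BO: posterior weight 1/5.
Sum the posterior weight over pairs where Rohan is BO: 7/15.

7/15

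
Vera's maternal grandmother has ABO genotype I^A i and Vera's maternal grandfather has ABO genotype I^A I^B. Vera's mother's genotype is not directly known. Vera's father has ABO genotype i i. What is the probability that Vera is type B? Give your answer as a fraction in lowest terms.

Vera's mother's ABO genotype from I^A i × I^A I^B: 1/4 I^A I^A, 1/4 I^A I^B, 1/4 I^A i, 1/4 I^B i.
Crossing each possibility with the father i i and summing P(type B): 1/4·0 + 1/4·1/2 + 1/4·0 + 1/4·1/2 = 1/4.

1/4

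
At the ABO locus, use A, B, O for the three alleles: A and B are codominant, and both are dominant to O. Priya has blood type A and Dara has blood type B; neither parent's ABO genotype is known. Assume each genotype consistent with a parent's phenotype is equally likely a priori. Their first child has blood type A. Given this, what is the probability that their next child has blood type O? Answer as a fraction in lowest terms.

Possible genotypes: Priya ∈ {AA, AO}; Dara ∈ {BB, BO}.
Weight each parental genotype pair by prior × P(type-A child):
  AA × BO: posterior weight 2/3; P(next child type O) = 0.
  AO × BO: posterior weight 1/3; P(next child type O) = 1/4.
Weighted sum = 1/12.

1/12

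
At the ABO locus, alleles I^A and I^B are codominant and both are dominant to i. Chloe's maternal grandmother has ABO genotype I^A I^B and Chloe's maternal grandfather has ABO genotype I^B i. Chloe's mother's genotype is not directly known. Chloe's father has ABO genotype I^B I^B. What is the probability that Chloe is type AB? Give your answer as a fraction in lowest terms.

1/4

Chloe's mother's ABO genotype from I^A I^B × I^B i: 1/4 I^A I^B, 1/4 I^A i, 1/4 I^B I^B, 1/4 I^B i.
Crossing each possibility with the father I^B I^B and summing P(type AB): 1/4·1/2 + 1/4·1/2 + 1/4·0 + 1/4·0 = 1/4.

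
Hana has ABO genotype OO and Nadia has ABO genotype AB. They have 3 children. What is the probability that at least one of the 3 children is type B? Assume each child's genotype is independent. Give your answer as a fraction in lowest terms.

ABO cross OO × AB → 1/2 A, 1/2 B.
So P(type B) = 1/2 per child.
P(none) = (1/2)^3 = 1/8; P(at least one) = 1 − 1/8 = 7/8.

7/8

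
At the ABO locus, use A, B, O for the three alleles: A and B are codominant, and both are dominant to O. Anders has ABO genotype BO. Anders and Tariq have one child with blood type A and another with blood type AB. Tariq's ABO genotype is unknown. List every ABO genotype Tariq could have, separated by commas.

AA, AB, AO

For each candidate genotype of Tariq, check whether crossing it with BO can produce every observed child phenotype.
  AA → possible child types {A, AB} ✓
  AB → possible child types {A, B, AB} ✓
  AO → possible child types {O, A, B, AB} ✓
  BB → possible child types {B} ✗
  BO → possible child types {O, B} ✗
  OO → possible child types {O, B} ✗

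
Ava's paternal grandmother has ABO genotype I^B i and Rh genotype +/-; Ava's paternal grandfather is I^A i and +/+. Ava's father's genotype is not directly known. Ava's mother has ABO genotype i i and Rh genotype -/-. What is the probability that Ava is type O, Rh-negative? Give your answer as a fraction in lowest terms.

1/8

Ava's father's ABO genotype from I^B i × I^A i: 1/4 I^A I^B, 1/4 I^A i, 1/4 I^B i, 1/4 i i.
Crossing each possibility with the mother i i and summing P(type O): 1/4·0 + 1/4·1/2 + 1/4·1/2 + 1/4·1 = 1/2.
Similarly for Rh via the father's Rh distribution: P(Rh-) = 1/4.
Independent loci: 1/2 × 1/4 = 1/8.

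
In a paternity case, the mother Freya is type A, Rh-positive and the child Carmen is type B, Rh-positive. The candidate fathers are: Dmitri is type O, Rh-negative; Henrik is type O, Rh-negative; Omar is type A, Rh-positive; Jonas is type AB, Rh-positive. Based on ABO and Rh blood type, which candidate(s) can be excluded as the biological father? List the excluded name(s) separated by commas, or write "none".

A candidate is excluded only if no genotype consistent with his phenotype could produce a type B, Rh-positive child with a type A, Rh-positive mother.
Dmitri (type O, Rh-): no genotype consistent with that phenotype can produce a type-B Rh+ child with a type-A mother.
Henrik (type O, Rh-): no genotype consistent with that phenotype can produce a type-B Rh+ child with a type-A mother.
Omar (type A, Rh+): no genotype consistent with that phenotype can produce a type-B Rh+ child with a type-A mother.

Dmitri, Henrik, Omar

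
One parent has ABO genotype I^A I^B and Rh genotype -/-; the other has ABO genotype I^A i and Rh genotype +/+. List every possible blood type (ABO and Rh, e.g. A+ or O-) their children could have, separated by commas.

A+, B+, AB+

Gametes from I^A I^B × I^A i give offspring ABO genotypes I^A I^A, I^A I^B, I^A i, I^B i, i.e. phenotypes A, B, AB.
Rh cross -/- × +/+ → phenotypes Rh+.
Combining independently: A+, B+, AB+.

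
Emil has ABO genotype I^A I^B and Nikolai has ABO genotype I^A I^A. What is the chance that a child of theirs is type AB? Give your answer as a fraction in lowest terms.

1/2

ABO cross I^A I^B × I^A I^A → offspring phenotypes: 1/2 A, 1/2 AB.
So P(type AB) = 1/2.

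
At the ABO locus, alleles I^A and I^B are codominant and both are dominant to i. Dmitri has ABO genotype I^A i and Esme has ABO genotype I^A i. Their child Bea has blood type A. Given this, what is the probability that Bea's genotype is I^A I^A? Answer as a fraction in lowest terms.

Cross I^A i × I^A i → 1/4 I^A I^A, 1/2 I^A i, 1/4 i i.
Type-A genotypes among offspring: I^A I^A (1/4), I^A i (1/2); total 3/4.
P(I^A I^A | type A) = (1/4) / (3/4) = 1/3.

1/3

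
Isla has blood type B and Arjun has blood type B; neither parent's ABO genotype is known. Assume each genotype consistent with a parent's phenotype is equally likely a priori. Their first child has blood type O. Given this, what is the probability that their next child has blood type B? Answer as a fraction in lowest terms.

3/4

Possible genotypes: Isla ∈ {BB, BO}; Arjun ∈ {BB, BO}.
Weight each parental genotype pair by prior × P(type-O child):
  BO × BO: posterior weight 1; P(next child type B) = 3/4.
Weighted sum = 3/4.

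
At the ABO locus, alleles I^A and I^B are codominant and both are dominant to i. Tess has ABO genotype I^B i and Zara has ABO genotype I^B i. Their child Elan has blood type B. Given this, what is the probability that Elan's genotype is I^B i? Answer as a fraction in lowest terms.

2/3

Cross I^B i × I^B i → 1/4 I^B I^B, 1/2 I^B i, 1/4 i i.
Type-B genotypes among offspring: I^B I^B (1/4), I^B i (1/2); total 3/4.
P(I^B i | type B) = (1/2) / (3/4) = 2/3.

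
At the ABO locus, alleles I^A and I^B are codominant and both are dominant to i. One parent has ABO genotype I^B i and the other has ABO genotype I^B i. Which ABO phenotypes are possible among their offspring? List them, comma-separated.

O, B

Gametes from I^B i × I^B i give offspring ABO genotypes I^B I^B, I^B i, i i, i.e. phenotypes O, B.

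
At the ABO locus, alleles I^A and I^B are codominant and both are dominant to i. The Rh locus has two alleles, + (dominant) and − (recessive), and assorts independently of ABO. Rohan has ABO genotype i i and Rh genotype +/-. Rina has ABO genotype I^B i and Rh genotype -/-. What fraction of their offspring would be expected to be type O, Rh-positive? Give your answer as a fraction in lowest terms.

1/4

ABO cross i i × I^B i → offspring phenotypes: 1/2 O, 1/2 B.
Rh cross +/- × -/- → 1/2 Rh+, 1/2 Rh-.
Independent loci: P(type O, Rh-positive) = 1/2 × 1/2 = 1/4.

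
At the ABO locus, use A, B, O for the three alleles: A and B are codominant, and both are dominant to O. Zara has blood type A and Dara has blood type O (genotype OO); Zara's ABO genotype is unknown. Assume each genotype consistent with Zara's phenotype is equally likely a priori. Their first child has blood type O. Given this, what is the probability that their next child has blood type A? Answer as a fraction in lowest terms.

1/2

Possible genotypes: Zara ∈ {AA, AO}; Dara ∈ {OO}.
Weight each parental genotype pair by prior × P(type-O child):
  AO × OO: posterior weight 1; P(next child type A) = 1/2.
Weighted sum = 1/2.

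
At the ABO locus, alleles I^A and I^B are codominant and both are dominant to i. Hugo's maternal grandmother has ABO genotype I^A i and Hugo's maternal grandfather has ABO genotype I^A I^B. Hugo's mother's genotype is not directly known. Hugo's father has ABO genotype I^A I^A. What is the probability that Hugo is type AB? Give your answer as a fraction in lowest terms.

1/4

Hugo's mother's ABO genotype from I^A i × I^A I^B: 1/4 I^A I^A, 1/4 I^A I^B, 1/4 I^A i, 1/4 I^B i.
Crossing each possibility with the father I^A I^A and summing P(type AB): 1/4·0 + 1/4·1/2 + 1/4·0 + 1/4·1/2 = 1/4.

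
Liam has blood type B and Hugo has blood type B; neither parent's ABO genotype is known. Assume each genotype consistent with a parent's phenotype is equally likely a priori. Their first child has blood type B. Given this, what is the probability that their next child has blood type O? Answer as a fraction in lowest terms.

1/20

Possible genotypes: Liam ∈ {I^B I^B, I^B i}; Hugo ∈ {I^B I^B, I^B i}.
Weight each parental genotype pair by prior × P(type-B child):
  I^B I^B × I^B I^B: posterior weight 4/15; P(next child type O) = 0.
  I^B I^B × I^B i: posterior weight 4/15; P(next child type O) = 0.
  I^B i × I^B I^B: posterior weight 4/15; P(next child type O) = 0.
  I^B i × I^B i: posterior weight 1/5; P(next child type O) = 1/4.
Weighted sum = 1/20.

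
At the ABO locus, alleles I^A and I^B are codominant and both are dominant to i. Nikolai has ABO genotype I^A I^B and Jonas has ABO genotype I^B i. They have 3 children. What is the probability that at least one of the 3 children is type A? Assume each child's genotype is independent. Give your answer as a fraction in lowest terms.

37/64

ABO cross I^A I^B × I^B i → 1/4 A, 1/2 B, 1/4 AB.
So P(type A) = 1/4 per child.
P(none) = (3/4)^3 = 27/64; P(at least one) = 1 − 27/64 = 37/64.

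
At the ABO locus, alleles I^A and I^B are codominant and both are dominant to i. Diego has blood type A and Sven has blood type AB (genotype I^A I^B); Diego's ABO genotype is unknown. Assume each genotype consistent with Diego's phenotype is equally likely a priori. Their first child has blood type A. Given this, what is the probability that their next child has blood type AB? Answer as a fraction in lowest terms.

3/8

Possible genotypes: Diego ∈ {I^A I^A, I^A i}; Sven ∈ {I^A I^B}.
Weight each parental genotype pair by prior × P(type-A child):
  I^A I^A × I^A I^B: posterior weight 1/2; P(next child type AB) = 1/2.
  I^A i × I^A I^B: posterior weight 1/2; P(next child type AB) = 1/4.
Weighted sum = 3/8.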